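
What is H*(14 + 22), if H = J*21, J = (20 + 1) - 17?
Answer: 3024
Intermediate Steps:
J = 4 (J = 21 - 17 = 4)
H = 84 (H = 4*21 = 84)
H*(14 + 22) = 84*(14 + 22) = 84*36 = 3024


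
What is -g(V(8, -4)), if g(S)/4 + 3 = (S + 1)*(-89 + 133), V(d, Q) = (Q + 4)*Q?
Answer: -164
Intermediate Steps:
V(d, Q) = Q*(4 + Q) (V(d, Q) = (4 + Q)*Q = Q*(4 + Q))
g(S) = 164 + 176*S (g(S) = -12 + 4*((S + 1)*(-89 + 133)) = -12 + 4*((1 + S)*44) = -12 + 4*(44 + 44*S) = -12 + (176 + 176*S) = 164 + 176*S)
-g(V(8, -4)) = -(164 + 176*(-4*(4 - 4))) = -(164 + 176*(-4*0)) = -(164 + 176*0) = -(164 + 0) = -1*164 = -164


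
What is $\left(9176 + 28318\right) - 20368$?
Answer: $17126$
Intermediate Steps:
$\left(9176 + 28318\right) - 20368 = 37494 - 20368 = 17126$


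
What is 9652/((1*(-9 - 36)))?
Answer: -9652/45 ≈ -214.49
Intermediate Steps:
9652/((1*(-9 - 36))) = 9652/((1*(-45))) = 9652/(-45) = 9652*(-1/45) = -9652/45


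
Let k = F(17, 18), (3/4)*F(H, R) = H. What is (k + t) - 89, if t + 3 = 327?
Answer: 773/3 ≈ 257.67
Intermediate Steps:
F(H, R) = 4*H/3
t = 324 (t = -3 + 327 = 324)
k = 68/3 (k = (4/3)*17 = 68/3 ≈ 22.667)
(k + t) - 89 = (68/3 + 324) - 89 = 1040/3 - 89 = 773/3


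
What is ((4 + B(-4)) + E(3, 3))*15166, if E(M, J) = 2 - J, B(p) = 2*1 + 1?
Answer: 90996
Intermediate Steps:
B(p) = 3 (B(p) = 2 + 1 = 3)
((4 + B(-4)) + E(3, 3))*15166 = ((4 + 3) + (2 - 1*3))*15166 = (7 + (2 - 3))*15166 = (7 - 1)*15166 = 6*15166 = 90996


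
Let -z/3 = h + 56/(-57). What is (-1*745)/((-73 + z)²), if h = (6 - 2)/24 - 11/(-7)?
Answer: -52713220/400840441 ≈ -0.13151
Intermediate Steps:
h = 73/42 (h = 4*(1/24) - 11*(-⅐) = ⅙ + 11/7 = 73/42 ≈ 1.7381)
z = -603/266 (z = -3*(73/42 + 56/(-57)) = -3*(73/42 + 56*(-1/57)) = -3*(73/42 - 56/57) = -3*201/266 = -603/266 ≈ -2.2669)
(-1*745)/((-73 + z)²) = (-1*745)/((-73 - 603/266)²) = -745/((-20021/266)²) = -745/400840441/70756 = -745*70756/400840441 = -52713220/400840441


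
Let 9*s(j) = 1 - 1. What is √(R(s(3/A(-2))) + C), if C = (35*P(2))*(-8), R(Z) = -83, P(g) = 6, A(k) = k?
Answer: I*√1763 ≈ 41.988*I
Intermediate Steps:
s(j) = 0 (s(j) = (1 - 1)/9 = (⅑)*0 = 0)
C = -1680 (C = (35*6)*(-8) = 210*(-8) = -1680)
√(R(s(3/A(-2))) + C) = √(-83 - 1680) = √(-1763) = I*√1763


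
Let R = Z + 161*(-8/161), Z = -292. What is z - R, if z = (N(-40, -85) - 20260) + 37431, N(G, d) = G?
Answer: 17431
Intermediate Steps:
z = 17131 (z = (-40 - 20260) + 37431 = -20300 + 37431 = 17131)
R = -300 (R = -292 + 161*(-8/161) = -292 - 8 = -300)
z - R = 17131 - 1*(-300) = 17131 + 300 = 17431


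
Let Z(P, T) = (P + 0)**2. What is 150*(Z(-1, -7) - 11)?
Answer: -1500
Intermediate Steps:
Z(P, T) = P**2
150*(Z(-1, -7) - 11) = 150*((-1)**2 - 11) = 150*(1 - 11) = 150*(-10) = -1500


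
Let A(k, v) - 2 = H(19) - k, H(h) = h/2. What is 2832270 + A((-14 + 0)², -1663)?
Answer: 5664171/2 ≈ 2.8321e+6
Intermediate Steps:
H(h) = h/2 (H(h) = h*(½) = h/2)
A(k, v) = 23/2 - k (A(k, v) = 2 + ((½)*19 - k) = 2 + (19/2 - k) = 23/2 - k)
2832270 + A((-14 + 0)², -1663) = 2832270 + (23/2 - (-14 + 0)²) = 2832270 + (23/2 - 1*(-14)²) = 2832270 + (23/2 - 1*196) = 2832270 + (23/2 - 196) = 2832270 - 369/2 = 5664171/2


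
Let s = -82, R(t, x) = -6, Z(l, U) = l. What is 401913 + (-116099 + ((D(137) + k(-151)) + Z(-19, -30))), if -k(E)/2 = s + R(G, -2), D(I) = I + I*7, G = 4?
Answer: 287067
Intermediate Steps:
D(I) = 8*I (D(I) = I + 7*I = 8*I)
k(E) = 176 (k(E) = -2*(-82 - 6) = -2*(-88) = 176)
401913 + (-116099 + ((D(137) + k(-151)) + Z(-19, -30))) = 401913 + (-116099 + ((8*137 + 176) - 19)) = 401913 + (-116099 + ((1096 + 176) - 19)) = 401913 + (-116099 + (1272 - 19)) = 401913 + (-116099 + 1253) = 401913 - 114846 = 287067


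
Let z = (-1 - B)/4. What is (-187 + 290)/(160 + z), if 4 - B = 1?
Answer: 103/159 ≈ 0.64780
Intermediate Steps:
B = 3 (B = 4 - 1*1 = 4 - 1 = 3)
z = -1 (z = (-1 - 1*3)/4 = (-1 - 3)*(¼) = -4*¼ = -1)
(-187 + 290)/(160 + z) = (-187 + 290)/(160 - 1) = 103/159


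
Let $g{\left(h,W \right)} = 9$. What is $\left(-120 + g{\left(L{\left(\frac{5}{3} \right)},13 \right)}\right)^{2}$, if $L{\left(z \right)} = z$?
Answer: $12321$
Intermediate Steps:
$\left(-120 + g{\left(L{\left(\frac{5}{3} \right)},13 \right)}\right)^{2} = \left(-120 + 9\right)^{2} = \left(-111\right)^{2} = 12321$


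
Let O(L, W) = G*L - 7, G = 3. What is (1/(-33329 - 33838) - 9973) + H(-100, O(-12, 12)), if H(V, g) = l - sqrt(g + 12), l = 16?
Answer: -668781820/67167 - I*sqrt(31) ≈ -9957.0 - 5.5678*I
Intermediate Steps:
O(L, W) = -7 + 3*L (O(L, W) = 3*L - 7 = -7 + 3*L)
H(V, g) = 16 - sqrt(12 + g) (H(V, g) = 16 - sqrt(g + 12) = 16 - sqrt(12 + g))
(1/(-33329 - 33838) - 9973) + H(-100, O(-12, 12)) = (1/(-33329 - 33838) - 9973) + (16 - sqrt(12 + (-7 + 3*(-12)))) = (1/(-67167) - 9973) + (16 - sqrt(12 + (-7 - 36))) = (-1/67167 - 9973) + (16 - sqrt(12 - 43)) = -669856492/67167 + (16 - sqrt(-31)) = -669856492/67167 + (16 - I*sqrt(31)) = -668781820/67167 - I*sqrt(31)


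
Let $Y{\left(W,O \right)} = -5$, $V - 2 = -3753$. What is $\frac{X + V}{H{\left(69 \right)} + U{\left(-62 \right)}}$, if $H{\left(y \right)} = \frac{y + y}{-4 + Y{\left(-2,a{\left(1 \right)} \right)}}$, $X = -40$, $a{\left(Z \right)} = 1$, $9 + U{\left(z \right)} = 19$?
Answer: $\frac{11373}{16} \approx 710.81$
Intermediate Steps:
$V = -3751$ ($V = 2 - 3753 = -3751$)
$U{\left(z \right)} = 10$ ($U{\left(z \right)} = -9 + 19 = 10$)
$H{\left(y \right)} = - \frac{2 y}{9}$ ($H{\left(y \right)} = \frac{y + y}{-4 - 5} = \frac{2 y}{-9} = 2 y \left(- \frac{1}{9}\right) = - \frac{2 y}{9}$)
$\frac{X + V}{H{\left(69 \right)} + U{\left(-62 \right)}} = \frac{-40 - 3751}{\left(- \frac{2}{9}\right) 69 + 10} = - \frac{3791}{- \frac{46}{3} + 10} = - \frac{3791}{- \frac{16}{3}} = \left(-3791\right) \left(- \frac{3}{16}\right) = \frac{11373}{16}$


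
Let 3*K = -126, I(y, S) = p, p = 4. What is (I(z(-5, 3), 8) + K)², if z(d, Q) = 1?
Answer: 1444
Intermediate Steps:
I(y, S) = 4
K = -42 (K = (⅓)*(-126) = -42)
(I(z(-5, 3), 8) + K)² = (4 - 42)² = (-38)² = 1444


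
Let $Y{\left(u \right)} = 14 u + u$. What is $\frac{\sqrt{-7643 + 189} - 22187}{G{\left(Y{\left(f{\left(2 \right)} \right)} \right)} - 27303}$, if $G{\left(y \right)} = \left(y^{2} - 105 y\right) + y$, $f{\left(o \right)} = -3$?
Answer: $\frac{22187}{20598} - \frac{i \sqrt{7454}}{20598} \approx 1.0771 - 0.0041915 i$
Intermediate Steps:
$Y{\left(u \right)} = 15 u$
$G{\left(y \right)} = y^{2} - 104 y$
$\frac{\sqrt{-7643 + 189} - 22187}{G{\left(Y{\left(f{\left(2 \right)} \right)} \right)} - 27303} = \frac{\sqrt{-7643 + 189} - 22187}{15 \left(-3\right) \left(-104 + 15 \left(-3\right)\right) - 27303} = \frac{\sqrt{-7454} - 22187}{- 45 \left(-104 - 45\right) - 27303} = \frac{i \sqrt{7454} - 22187}{\left(-45\right) \left(-149\right) - 27303} = \frac{-22187 + i \sqrt{7454}}{6705 - 27303} = \frac{-22187 + i \sqrt{7454}}{-20598} = \left(-22187 + i \sqrt{7454}\right) \left(- \frac{1}{20598}\right) = \frac{22187}{20598} - \frac{i \sqrt{7454}}{20598}$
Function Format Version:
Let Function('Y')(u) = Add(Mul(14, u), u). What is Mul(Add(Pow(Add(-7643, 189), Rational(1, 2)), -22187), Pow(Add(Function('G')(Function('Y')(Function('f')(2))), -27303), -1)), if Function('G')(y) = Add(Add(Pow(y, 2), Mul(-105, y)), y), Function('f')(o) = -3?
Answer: Add(Rational(22187, 20598), Mul(Rational(-1, 20598), I, Pow(7454, Rational(1, 2)))) ≈ Add(1.0771, Mul(-0.0041915, I))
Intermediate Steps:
Function('Y')(u) = Mul(15, u)
Function('G')(y) = Add(Pow(y, 2), Mul(-104, y))
Mul(Add(Pow(Add(-7643, 189), Rational(1, 2)), -22187), Pow(Add(Function('G')(Function('Y')(Function('f')(2))), -27303), -1)) = Mul(Add(Pow(Add(-7643, 189), Rational(1, 2)), -22187), Pow(Add(Mul(Mul(15, -3), Add(-104, Mul(15, -3))), -27303), -1)) = Mul(Add(Pow(-7454, Rational(1, 2)), -22187), Pow(Add(Mul(-45, Add(-104, -45)), -27303), -1)) = Mul(Add(Mul(I, Pow(7454, Rational(1, 2))), -22187), Pow(Add(Mul(-45, -149), -27303), -1)) = Mul(Add(-22187, Mul(I, Pow(7454, Rational(1, 2)))), Pow(Add(6705, -27303), -1)) = Mul(Add(-22187, Mul(I, Pow(7454, Rational(1, 2)))), Pow(-20598, -1)) = Mul(Add(-22187, Mul(I, Pow(7454, Rational(1, 2)))), Rational(-1, 20598)) = Add(Rational(22187, 20598), Mul(Rational(-1, 20598), I, Pow(7454, Rational(1, 2))))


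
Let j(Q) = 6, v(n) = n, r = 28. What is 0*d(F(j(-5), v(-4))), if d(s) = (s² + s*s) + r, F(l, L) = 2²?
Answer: 0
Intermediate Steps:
F(l, L) = 4
d(s) = 28 + 2*s² (d(s) = (s² + s*s) + 28 = (s² + s²) + 28 = 2*s² + 28 = 28 + 2*s²)
0*d(F(j(-5), v(-4))) = 0*(28 + 2*4²) = 0*(28 + 2*16) = 0*(28 + 32) = 0*60 = 0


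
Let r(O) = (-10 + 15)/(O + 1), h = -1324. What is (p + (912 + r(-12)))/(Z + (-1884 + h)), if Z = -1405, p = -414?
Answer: -5473/50743 ≈ -0.10786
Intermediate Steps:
r(O) = 5/(1 + O)
(p + (912 + r(-12)))/(Z + (-1884 + h)) = (-414 + (912 + 5/(1 - 12)))/(-1405 + (-1884 - 1324)) = (-414 + (912 + 5/(-11)))/(-1405 - 3208) = (-414 + (912 + 5*(-1/11)))/(-4613) = (-414 + (912 - 5/11))*(-1/4613) = (-414 + 10027/11)*(-1/4613) = (5473/11)*(-1/4613) = -5473/50743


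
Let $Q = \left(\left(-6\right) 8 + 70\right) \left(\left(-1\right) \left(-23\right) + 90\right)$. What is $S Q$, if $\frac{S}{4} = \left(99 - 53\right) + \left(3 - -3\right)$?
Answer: $517088$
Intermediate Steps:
$Q = 2486$ ($Q = \left(-48 + 70\right) \left(23 + 90\right) = 22 \cdot 113 = 2486$)
$S = 208$ ($S = 4 \left(\left(99 - 53\right) + \left(3 - -3\right)\right) = 4 \left(\left(99 - 53\right) + \left(3 + 3\right)\right) = 4 \left(46 + 6\right) = 4 \cdot 52 = 208$)
$S Q = 208 \cdot 2486 = 517088$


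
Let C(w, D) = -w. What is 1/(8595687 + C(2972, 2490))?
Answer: 1/8592715 ≈ 1.1638e-7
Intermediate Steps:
1/(8595687 + C(2972, 2490)) = 1/(8595687 - 1*2972) = 1/(8595687 - 2972) = 1/8592715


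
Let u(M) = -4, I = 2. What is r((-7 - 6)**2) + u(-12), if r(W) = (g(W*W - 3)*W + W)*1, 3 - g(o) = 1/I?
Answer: 1175/2 ≈ 587.50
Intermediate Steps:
g(o) = 5/2 (g(o) = 3 - 1/2 = 5/2)
r(W) = 7*W/2 (r(W) = (5*W/2 + W)*1 = (7*W/2)*1 = 7*W/2)
r((-7 - 6)**2) + u(-12) = 7*(-7 - 6)**2/2 - 4 = (7/2)*(-13)**2 - 4 = (7/2)*169 - 4 = 1183/2 - 4 = 1175/2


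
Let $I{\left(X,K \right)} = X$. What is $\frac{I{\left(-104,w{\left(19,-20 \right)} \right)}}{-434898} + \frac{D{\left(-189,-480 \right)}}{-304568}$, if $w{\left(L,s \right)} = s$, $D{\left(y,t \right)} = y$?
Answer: $\frac{56935397}{66228007032} \approx 0.00085969$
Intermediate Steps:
$\frac{I{\left(-104,w{\left(19,-20 \right)} \right)}}{-434898} + \frac{D{\left(-189,-480 \right)}}{-304568} = - \frac{104}{-434898} - \frac{189}{-304568} = \left(-104\right) \left(- \frac{1}{434898}\right) - - \frac{189}{304568} = \frac{52}{217449} + \frac{189}{304568} = \frac{56935397}{66228007032}$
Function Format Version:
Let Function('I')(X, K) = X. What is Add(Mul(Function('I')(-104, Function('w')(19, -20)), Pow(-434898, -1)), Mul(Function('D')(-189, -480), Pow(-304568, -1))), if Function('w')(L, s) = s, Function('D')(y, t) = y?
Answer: Rational(56935397, 66228007032) ≈ 0.00085969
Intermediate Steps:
Add(Mul(Function('I')(-104, Function('w')(19, -20)), Pow(-434898, -1)), Mul(Function('D')(-189, -480), Pow(-304568, -1))) = Add(Mul(-104, Pow(-434898, -1)), Mul(-189, Pow(-304568, -1))) = Add(Mul(-104, Rational(-1, 434898)), Mul(-189, Rational(-1, 304568))) = Add(Rational(52, 217449), Rational(189, 304568)) = Rational(56935397, 66228007032)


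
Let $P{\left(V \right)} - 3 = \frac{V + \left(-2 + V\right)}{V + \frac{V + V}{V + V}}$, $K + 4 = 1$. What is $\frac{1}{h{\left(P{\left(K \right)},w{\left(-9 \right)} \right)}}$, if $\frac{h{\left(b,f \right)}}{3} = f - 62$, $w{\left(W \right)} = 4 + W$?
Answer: $- \frac{1}{201} \approx -0.0049751$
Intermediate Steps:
$K = -3$ ($K = -4 + 1 = -3$)
$P{\left(V \right)} = 3 + \frac{-2 + 2 V}{1 + V}$ ($P{\left(V \right)} = 3 + \frac{V + \left(-2 + V\right)}{V + \frac{V + V}{V + V}} = 3 + \frac{-2 + 2 V}{V + \frac{2 V}{2 V}} = 3 + \frac{-2 + 2 V}{V + 2 V \frac{1}{2 V}} = 3 + \frac{-2 + 2 V}{V + 1} = 3 + \frac{-2 + 2 V}{1 + V}$)
$h{\left(b,f \right)} = -186 + 3 f$ ($h{\left(b,f \right)} = 3 \left(f - 62\right) = 3 \left(-62 + f\right) = -186 + 3 f$)
$\frac{1}{h{\left(P{\left(K \right)},w{\left(-9 \right)} \right)}} = \frac{1}{-186 + 3 \left(4 - 9\right)} = \frac{1}{-186 + 3 \left(-5\right)} = \frac{1}{-186 - 15} = \frac{1}{-201} = - \frac{1}{201}$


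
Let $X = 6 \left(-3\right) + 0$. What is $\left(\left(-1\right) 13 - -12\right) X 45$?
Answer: $810$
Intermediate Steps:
$X = -18$ ($X = -18 + 0 = -18$)
$\left(\left(-1\right) 13 - -12\right) X 45 = \left(\left(-1\right) 13 - -12\right) \left(-18\right) 45 = \left(-13 + 12\right) \left(-18\right) 45 = \left(-1\right) \left(-18\right) 45 = 18 \cdot 45 = 810$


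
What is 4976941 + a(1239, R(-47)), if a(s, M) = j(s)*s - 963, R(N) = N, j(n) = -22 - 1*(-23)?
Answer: 4977217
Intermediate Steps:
j(n) = 1 (j(n) = -22 + 23 = 1)
a(s, M) = -963 + s (a(s, M) = 1*s - 963 = s - 963 = -963 + s)
4976941 + a(1239, R(-47)) = 4976941 + (-963 + 1239) = 4976941 + 276 = 4977217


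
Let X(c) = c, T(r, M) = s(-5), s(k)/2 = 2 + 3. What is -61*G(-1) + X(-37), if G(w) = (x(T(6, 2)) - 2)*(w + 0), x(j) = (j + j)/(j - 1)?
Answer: -211/9 ≈ -23.444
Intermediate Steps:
s(k) = 10 (s(k) = 2*(2 + 3) = 2*5 = 10)
T(r, M) = 10
x(j) = 2*j/(-1 + j) (x(j) = (2*j)/(-1 + j) = 2*j/(-1 + j))
G(w) = 2*w/9 (G(w) = (2*10/(-1 + 10) - 2)*(w + 0) = (2*10/9 - 2)*w = (2*10*(⅑) - 2)*w = (20/9 - 2)*w = 2*w/9)
-61*G(-1) + X(-37) = -122*(-1)/9 - 37 = -61*(-2/9) - 37 = 122/9 - 37 = -211/9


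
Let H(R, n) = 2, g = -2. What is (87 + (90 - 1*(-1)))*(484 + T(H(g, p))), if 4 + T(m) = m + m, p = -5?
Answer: 86152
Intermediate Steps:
T(m) = -4 + 2*m (T(m) = -4 + (m + m) = -4 + 2*m)
(87 + (90 - 1*(-1)))*(484 + T(H(g, p))) = (87 + (90 - 1*(-1)))*(484 + (-4 + 2*2)) = (87 + (90 + 1))*(484 + (-4 + 4)) = (87 + 91)*(484 + 0) = 178*484 = 86152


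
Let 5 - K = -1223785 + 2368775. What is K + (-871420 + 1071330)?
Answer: -945075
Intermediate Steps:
K = -1144985 (K = 5 - (-1223785 + 2368775) = 5 - 1*1144990 = 5 - 1144990 = -1144985)
K + (-871420 + 1071330) = -1144985 + (-871420 + 1071330) = -1144985 + 199910 = -945075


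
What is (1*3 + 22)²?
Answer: 625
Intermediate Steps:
(1*3 + 22)² = (3 + 22)² = 25² = 625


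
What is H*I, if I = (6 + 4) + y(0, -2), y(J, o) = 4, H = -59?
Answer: -826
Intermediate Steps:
I = 14 (I = (6 + 4) + 4 = 10 + 4 = 14)
H*I = -59*14 = -826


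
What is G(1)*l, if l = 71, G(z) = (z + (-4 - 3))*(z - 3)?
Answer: 852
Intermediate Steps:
G(z) = (-7 + z)*(-3 + z) (G(z) = (z - 7)*(-3 + z) = (-7 + z)*(-3 + z))
G(1)*l = (21 + 1² - 10*1)*71 = (21 + 1 - 10)*71 = 12*71 = 852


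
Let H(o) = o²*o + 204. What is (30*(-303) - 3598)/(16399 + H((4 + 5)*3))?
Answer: -6344/18143 ≈ -0.34967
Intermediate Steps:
H(o) = 204 + o³ (H(o) = o³ + 204 = 204 + o³)
(30*(-303) - 3598)/(16399 + H((4 + 5)*3)) = (30*(-303) - 3598)/(16399 + (204 + ((4 + 5)*3)³)) = (-9090 - 3598)/(16399 + (204 + (9*3)³)) = -12688/(16399 + (204 + 27³)) = -12688/(16399 + (204 + 19683)) = -12688/(16399 + 19887) = -12688/36286 = -12688*1/36286 = -6344/18143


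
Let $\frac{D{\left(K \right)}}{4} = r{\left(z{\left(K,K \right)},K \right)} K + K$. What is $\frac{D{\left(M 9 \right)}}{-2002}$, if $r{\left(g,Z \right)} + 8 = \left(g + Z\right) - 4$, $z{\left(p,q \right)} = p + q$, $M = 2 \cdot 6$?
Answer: $- \frac{67608}{1001} \approx -67.54$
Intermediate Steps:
$M = 12$
$r{\left(g,Z \right)} = -12 + Z + g$ ($r{\left(g,Z \right)} = -8 - \left(4 - Z - g\right) = -8 + \left(-4 + Z + g\right) = -12 + Z + g$)
$D{\left(K \right)} = 4 K + 4 K \left(-12 + 3 K\right)$ ($D{\left(K \right)} = 4 \left(\left(-12 + K + \left(K + K\right)\right) K + K\right) = 4 \left(\left(-12 + K + 2 K\right) K + K\right) = 4 \left(\left(-12 + 3 K\right) K + K\right) = 4 \left(K \left(-12 + 3 K\right) + K\right) = 4 \left(K + K \left(-12 + 3 K\right)\right) = 4 K + 4 K \left(-12 + 3 K\right)$)
$\frac{D{\left(M 9 \right)}}{-2002} = \frac{4 \cdot 12 \cdot 9 \left(-11 + 3 \cdot 12 \cdot 9\right)}{-2002} = 4 \cdot 108 \left(-11 + 3 \cdot 108\right) \left(- \frac{1}{2002}\right) = 4 \cdot 108 \left(-11 + 324\right) \left(- \frac{1}{2002}\right) = 4 \cdot 108 \cdot 313 \left(- \frac{1}{2002}\right) = 135216 \left(- \frac{1}{2002}\right) = - \frac{67608}{1001}$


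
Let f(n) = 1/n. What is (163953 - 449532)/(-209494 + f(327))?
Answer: 93384333/68504537 ≈ 1.3632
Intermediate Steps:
(163953 - 449532)/(-209494 + f(327)) = (163953 - 449532)/(-209494 + 1/327) = -285579/(-209494 + 1/327) = -285579/(-68504537/327) = -285579*(-327/68504537) = 93384333/68504537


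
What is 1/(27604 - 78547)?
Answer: -1/50943 ≈ -1.9630e-5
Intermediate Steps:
1/(27604 - 78547) = 1/(-50943) = -1/50943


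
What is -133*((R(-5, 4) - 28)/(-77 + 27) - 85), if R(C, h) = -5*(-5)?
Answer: 564851/50 ≈ 11297.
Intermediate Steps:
R(C, h) = 25
-133*((R(-5, 4) - 28)/(-77 + 27) - 85) = -133*((25 - 28)/(-77 + 27) - 85) = -133*(-3/(-50) - 85) = -133*(-3*(-1/50) - 85) = -133*(3/50 - 85) = -133*(-4247/50) = 564851/50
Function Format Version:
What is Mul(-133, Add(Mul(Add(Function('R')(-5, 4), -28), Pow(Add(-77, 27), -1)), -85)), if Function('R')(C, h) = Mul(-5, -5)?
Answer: Rational(564851, 50) ≈ 11297.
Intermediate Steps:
Function('R')(C, h) = 25
Mul(-133, Add(Mul(Add(Function('R')(-5, 4), -28), Pow(Add(-77, 27), -1)), -85)) = Mul(-133, Add(Mul(Add(25, -28), Pow(Add(-77, 27), -1)), -85)) = Mul(-133, Add(Mul(-3, Pow(-50, -1)), -85)) = Mul(-133, Add(Mul(-3, Rational(-1, 50)), -85)) = Mul(-133, Add(Rational(3, 50), -85)) = Mul(-133, Rational(-4247, 50)) = Rational(564851, 50)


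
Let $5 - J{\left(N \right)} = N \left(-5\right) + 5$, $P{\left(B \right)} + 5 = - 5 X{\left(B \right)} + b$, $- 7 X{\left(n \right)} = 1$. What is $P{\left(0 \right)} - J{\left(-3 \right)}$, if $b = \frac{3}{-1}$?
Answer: $\frac{54}{7} \approx 7.7143$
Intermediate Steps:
$X{\left(n \right)} = - \frac{1}{7}$ ($X{\left(n \right)} = \left(- \frac{1}{7}\right) 1 = - \frac{1}{7}$)
$b = -3$ ($b = 3 \left(-1\right) = -3$)
$P{\left(B \right)} = - \frac{51}{7}$ ($P{\left(B \right)} = -5 - \frac{16}{7} = - \frac{51}{7}$)
$J{\left(N \right)} = 5 N$ ($J{\left(N \right)} = 5 - \left(N \left(-5\right) + 5\right) = 5 - \left(- 5 N + 5\right) = 5 - \left(5 - 5 N\right) = 5 + \left(-5 + 5 N\right) = 5 N$)
$P{\left(0 \right)} - J{\left(-3 \right)} = - \frac{51}{7} - 5 \left(-3\right) = - \frac{51}{7} - -15 = - \frac{51}{7} + 15 = \frac{54}{7}$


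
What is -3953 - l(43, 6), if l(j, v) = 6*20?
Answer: -4073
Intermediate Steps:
l(j, v) = 120
-3953 - l(43, 6) = -3953 - 1*120 = -3953 - 120 = -4073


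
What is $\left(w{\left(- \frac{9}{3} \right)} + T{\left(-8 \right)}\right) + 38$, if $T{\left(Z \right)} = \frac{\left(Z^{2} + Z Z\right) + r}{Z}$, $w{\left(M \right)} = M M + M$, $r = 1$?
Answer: $\frac{223}{8} \approx 27.875$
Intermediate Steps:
$w{\left(M \right)} = M + M^{2}$ ($w{\left(M \right)} = M^{2} + M = M + M^{2}$)
$T{\left(Z \right)} = \frac{1 + 2 Z^{2}}{Z}$ ($T{\left(Z \right)} = \frac{\left(Z^{2} + Z Z\right) + 1}{Z} = \frac{\left(Z^{2} + Z^{2}\right) + 1}{Z} = \frac{2 Z^{2} + 1}{Z} = \frac{1 + 2 Z^{2}}{Z}$)
$\left(w{\left(- \frac{9}{3} \right)} + T{\left(-8 \right)}\right) + 38 = \left(- \frac{9}{3} \left(1 - \frac{9}{3}\right) + \left(\frac{1}{-8} + 2 \left(-8\right)\right)\right) + 38 = \left(\left(-9\right) \frac{1}{3} \left(1 - 3\right) - \frac{129}{8}\right) + 38 = \left(- 3 \left(1 - 3\right) - \frac{129}{8}\right) + 38 = \left(\left(-3\right) \left(-2\right) - \frac{129}{8}\right) + 38 = \left(6 - \frac{129}{8}\right) + 38 = - \frac{81}{8} + 38 = \frac{223}{8}$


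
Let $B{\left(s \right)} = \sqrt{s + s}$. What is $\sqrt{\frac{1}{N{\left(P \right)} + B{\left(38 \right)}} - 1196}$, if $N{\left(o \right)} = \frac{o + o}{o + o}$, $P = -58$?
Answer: $\frac{\sqrt{-1195 - 2392 \sqrt{19}}}{\sqrt{1 + 2 \sqrt{19}}} \approx 34.582 i$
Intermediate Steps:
$N{\left(o \right)} = 1$ ($N{\left(o \right)} = \frac{2 o}{2 o} = 2 o \frac{1}{2 o} = 1$)
$B{\left(s \right)} = \sqrt{2} \sqrt{s}$ ($B{\left(s \right)} = \sqrt{2 s} = \sqrt{2} \sqrt{s}$)
$\sqrt{\frac{1}{N{\left(P \right)} + B{\left(38 \right)}} - 1196} = \sqrt{\frac{1}{1 + \sqrt{2} \sqrt{38}} - 1196} = \sqrt{\frac{1}{1 + 2 \sqrt{19}} - 1196} = \sqrt{-1196 + \frac{1}{1 + 2 \sqrt{19}}}$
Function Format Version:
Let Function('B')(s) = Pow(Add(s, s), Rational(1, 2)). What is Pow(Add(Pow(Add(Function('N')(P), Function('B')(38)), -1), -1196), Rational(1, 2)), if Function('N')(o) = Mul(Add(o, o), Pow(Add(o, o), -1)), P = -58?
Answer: Mul(Pow(Add(1, Mul(2, Pow(19, Rational(1, 2)))), Rational(-1, 2)), Pow(Add(-1195, Mul(-2392, Pow(19, Rational(1, 2)))), Rational(1, 2))) ≈ Mul(34.582, I)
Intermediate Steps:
Function('N')(o) = 1 (Function('N')(o) = Mul(Mul(2, o), Pow(Mul(2, o), -1)) = Mul(Mul(2, o), Mul(Rational(1, 2), Pow(o, -1))) = 1)
Function('B')(s) = Mul(Pow(2, Rational(1, 2)), Pow(s, Rational(1, 2))) (Function('B')(s) = Pow(Mul(2, s), Rational(1, 2)) = Mul(Pow(2, Rational(1, 2)), Pow(s, Rational(1, 2))))
Pow(Add(Pow(Add(Function('N')(P), Function('B')(38)), -1), -1196), Rational(1, 2)) = Pow(Add(Pow(Add(1, Mul(Pow(2, Rational(1, 2)), Pow(38, Rational(1, 2)))), -1), -1196), Rational(1, 2)) = Pow(Add(Pow(Add(1, Mul(2, Pow(19, Rational(1, 2)))), -1), -1196), Rational(1, 2)) = Pow(Add(-1196, Pow(Add(1, Mul(2, Pow(19, Rational(1, 2)))), -1)), Rational(1, 2))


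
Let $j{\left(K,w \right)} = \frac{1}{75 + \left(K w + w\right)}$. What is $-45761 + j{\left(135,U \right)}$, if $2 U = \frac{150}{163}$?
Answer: $- \frac{1026190262}{22425} \approx -45761.0$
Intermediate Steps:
$U = \frac{75}{163}$ ($U = \frac{150 \cdot \frac{1}{163}}{2} = \frac{1}{2} \cdot \frac{150}{163} = \frac{75}{163} \approx 0.46012$)
$j{\left(K,w \right)} = \frac{1}{75 + w + K w}$ ($j{\left(K,w \right)} = \frac{1}{75 + \left(w + K w\right)} = \frac{1}{75 + w + K w}$)
$-45761 + j{\left(135,U \right)} = -45761 + \frac{1}{75 + \frac{75}{163} + 135 \cdot \frac{75}{163}} = -45761 + \frac{1}{75 + \frac{75}{163} + \frac{10125}{163}} = -45761 + \frac{1}{\frac{22425}{163}} = -45761 + \frac{163}{22425} = - \frac{1026190262}{22425}$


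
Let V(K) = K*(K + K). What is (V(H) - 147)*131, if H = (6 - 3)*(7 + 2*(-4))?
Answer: -16899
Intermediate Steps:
H = -3 (H = 3*(7 - 8) = 3*(-1) = -3)
V(K) = 2*K**2 (V(K) = K*(2*K) = 2*K**2)
(V(H) - 147)*131 = (2*(-3)**2 - 147)*131 = (2*9 - 147)*131 = (18 - 147)*131 = -129*131 = -16899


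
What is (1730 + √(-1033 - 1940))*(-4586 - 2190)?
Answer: -11722480 - 6776*I*√2973 ≈ -1.1722e+7 - 3.6946e+5*I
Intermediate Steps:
(1730 + √(-1033 - 1940))*(-4586 - 2190) = (1730 + √(-2973))*(-6776) = (1730 + I*√2973)*(-6776) = -11722480 - 6776*I*√2973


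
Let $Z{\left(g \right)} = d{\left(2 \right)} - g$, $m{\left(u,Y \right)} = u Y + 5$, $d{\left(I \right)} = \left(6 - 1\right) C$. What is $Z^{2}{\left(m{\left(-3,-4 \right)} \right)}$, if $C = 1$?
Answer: $144$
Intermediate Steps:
$d{\left(I \right)} = 5$ ($d{\left(I \right)} = \left(6 - 1\right) 1 = 5 \cdot 1 = 5$)
$m{\left(u,Y \right)} = 5 + Y u$ ($m{\left(u,Y \right)} = Y u + 5 = 5 + Y u$)
$Z{\left(g \right)} = 5 - g$
$Z^{2}{\left(m{\left(-3,-4 \right)} \right)} = \left(5 - \left(5 - -12\right)\right)^{2} = \left(5 - \left(5 + 12\right)\right)^{2} = \left(5 - 17\right)^{2} = \left(-12\right)^{2} = 144$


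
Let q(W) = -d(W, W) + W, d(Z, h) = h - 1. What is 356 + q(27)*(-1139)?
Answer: -783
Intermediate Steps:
d(Z, h) = -1 + h
q(W) = 1 (q(W) = -(-1 + W) + W = (1 - W) + W = 1)
356 + q(27)*(-1139) = 356 + 1*(-1139) = 356 - 1139 = -783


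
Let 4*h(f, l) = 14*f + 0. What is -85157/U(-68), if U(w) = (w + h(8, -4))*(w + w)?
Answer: -85157/5440 ≈ -15.654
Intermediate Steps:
h(f, l) = 7*f/2 (h(f, l) = (14*f + 0)/4 = (14*f)/4 = 7*f/2)
U(w) = 2*w*(28 + w) (U(w) = (w + (7/2)*8)*(w + w) = (w + 28)*(2*w) = (28 + w)*(2*w) = 2*w*(28 + w))
-85157/U(-68) = -85157*(-1/(136*(28 - 68))) = -85157/(2*(-68)*(-40)) = -85157/5440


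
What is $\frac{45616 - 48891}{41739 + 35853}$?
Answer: $- \frac{3275}{77592} \approx -0.042208$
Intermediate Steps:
$\frac{45616 - 48891}{41739 + 35853} = - \frac{3275}{77592}$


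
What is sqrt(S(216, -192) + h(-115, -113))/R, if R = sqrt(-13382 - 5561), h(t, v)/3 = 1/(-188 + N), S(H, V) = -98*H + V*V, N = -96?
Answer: -I*sqrt(5995344534933)/2689906 ≈ -0.91027*I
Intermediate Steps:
S(H, V) = V**2 - 98*H (S(H, V) = -98*H + V**2 = V**2 - 98*H)
h(t, v) = -3/284 (h(t, v) = 3/(-188 - 96) = 3/(-284) = 3*(-1/284) = -3/284)
R = I*sqrt(18943) (R = sqrt(-18943) = I*sqrt(18943) ≈ 137.63*I)
sqrt(S(216, -192) + h(-115, -113))/R = sqrt(((-192)**2 - 98*216) - 3/284)/((I*sqrt(18943))) = sqrt((36864 - 21168) - 3/284)*(-I*sqrt(18943)/18943) = sqrt(15696 - 3/284)*(-I*sqrt(18943)/18943) = sqrt(4457661/284)*(-I*sqrt(18943)/18943) = (sqrt(316493931)/142)*(-I*sqrt(18943)/18943) = -I*sqrt(5995344534933)/2689906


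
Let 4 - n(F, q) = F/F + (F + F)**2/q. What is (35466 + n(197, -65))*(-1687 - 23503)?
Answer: -12397112398/13 ≈ -9.5362e+8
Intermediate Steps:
n(F, q) = 3 - 4*F**2/q (n(F, q) = 4 - (F/F + (F + F)**2/q) = 4 - (1 + (2*F)**2/q) = 4 - (1 + (4*F**2)/q) = 4 - (1 + 4*F**2/q) = 4 + (-1 - 4*F**2/q) = 3 - 4*F**2/q)
(35466 + n(197, -65))*(-1687 - 23503) = (35466 + (3 - 4*197**2/(-65)))*(-1687 - 23503) = (35466 + (3 - 4*38809*(-1/65)))*(-25190) = (35466 + (3 + 155236/65))*(-25190) = (35466 + 155431/65)*(-25190) = (2460721/65)*(-25190) = -12397112398/13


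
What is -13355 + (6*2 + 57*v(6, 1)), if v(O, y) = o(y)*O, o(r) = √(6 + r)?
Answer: -13343 + 342*√7 ≈ -12438.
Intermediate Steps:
v(O, y) = O*√(6 + y) (v(O, y) = √(6 + y)*O = O*√(6 + y))
-13355 + (6*2 + 57*v(6, 1)) = -13355 + (6*2 + 57*(6*√(6 + 1))) = -13355 + (12 + 57*(6*√7)) = -13355 + (12 + 342*√7) = -13343 + 342*√7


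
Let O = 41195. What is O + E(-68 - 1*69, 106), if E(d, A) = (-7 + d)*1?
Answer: 41051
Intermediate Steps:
E(d, A) = -7 + d
O + E(-68 - 1*69, 106) = 41195 + (-7 + (-68 - 1*69)) = 41195 + (-7 + (-68 - 69)) = 41195 + (-7 - 137) = 41195 - 144 = 41051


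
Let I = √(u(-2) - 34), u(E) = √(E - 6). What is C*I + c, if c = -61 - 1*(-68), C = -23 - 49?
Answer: 7 - 72*√(-34 + 2*I*√2) ≈ -10.448 - 420.19*I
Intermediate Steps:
C = -72
u(E) = √(-6 + E)
c = 7 (c = -61 + 68 = 7)
I = √(-34 + 2*I*√2) (I = √(√(-6 - 2) - 34) = √(√(-8) - 34) = √(2*I*√2 - 34) = √(-34 + 2*I*√2) ≈ 0.24233 + 5.836*I)
C*I + c = -72*√(-34 + 2*I*√2) + 7 = 7 - 72*√(-34 + 2*I*√2)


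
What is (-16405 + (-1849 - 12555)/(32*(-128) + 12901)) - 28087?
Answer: -391766464/8805 ≈ -44494.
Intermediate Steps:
(-16405 + (-1849 - 12555)/(32*(-128) + 12901)) - 28087 = (-16405 - 14404/(-4096 + 12901)) - 28087 = (-16405 - 14404/8805) - 28087 = -144460429/8805 - 28087 = -391766464/8805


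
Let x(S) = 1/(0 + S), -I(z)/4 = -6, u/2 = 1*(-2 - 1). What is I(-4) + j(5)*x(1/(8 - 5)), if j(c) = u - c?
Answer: -9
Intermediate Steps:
u = -6 (u = 2*(1*(-2 - 1)) = 2*(1*(-3)) = 2*(-3) = -6)
j(c) = -6 - c
I(z) = 24 (I(z) = -4*(-6) = 24)
x(S) = 1/S
I(-4) + j(5)*x(1/(8 - 5)) = 24 + (-6 - 1*5)/(1/(8 - 5)) = 24 + (-6 - 5)/(1/3) = 24 - 11/⅓ = 24 - 11*3 = 24 - 33 = -9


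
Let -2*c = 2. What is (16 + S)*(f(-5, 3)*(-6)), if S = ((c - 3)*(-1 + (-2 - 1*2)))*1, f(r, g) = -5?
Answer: 1080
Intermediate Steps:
c = -1 (c = -½*2 = -1)
S = 20 (S = ((-1 - 3)*(-1 + (-2 - 1*2)))*1 = -4*(-1 + (-2 - 2))*1 = -4*(-1 - 4)*1 = -4*(-5)*1 = 20*1 = 20)
(16 + S)*(f(-5, 3)*(-6)) = (16 + 20)*(-5*(-6)) = 36*30 = 1080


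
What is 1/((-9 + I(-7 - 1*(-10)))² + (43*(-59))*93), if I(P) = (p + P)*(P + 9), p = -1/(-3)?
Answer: -1/234980 ≈ -4.2557e-6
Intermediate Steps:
p = ⅓ (p = -1*(-⅓) = ⅓ ≈ 0.33333)
I(P) = (9 + P)*(⅓ + P) (I(P) = (⅓ + P)*(P + 9) = (⅓ + P)*(9 + P) = (9 + P)*(⅓ + P))
1/((-9 + I(-7 - 1*(-10)))² + (43*(-59))*93) = 1/((-9 + (3 + (-7 - 1*(-10))² + 28*(-7 - 1*(-10))/3))² + (43*(-59))*93) = 1/((-9 + (3 + (-7 + 10)² + 28*(-7 + 10)/3))² - 2537*93) = 1/((-9 + (3 + 3² + (28/3)*3))² - 235941) = 1/((-9 + (3 + 9 + 28))² - 235941) = 1/((-9 + 40)² - 235941) = 1/(31² - 235941) = 1/(961 - 235941) = 1/(-234980) = -1/234980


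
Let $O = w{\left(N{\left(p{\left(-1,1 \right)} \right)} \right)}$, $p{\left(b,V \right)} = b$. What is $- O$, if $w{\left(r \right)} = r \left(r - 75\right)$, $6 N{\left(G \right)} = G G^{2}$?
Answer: $- \frac{451}{36} \approx -12.528$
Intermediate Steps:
$N{\left(G \right)} = \frac{G^{3}}{6}$ ($N{\left(G \right)} = \frac{G G^{2}}{6} = \frac{G^{3}}{6}$)
$w{\left(r \right)} = r \left(-75 + r\right)$ ($w{\left(r \right)} = r \left(r + \left(-93 + 18\right)\right) = r \left(r - 75\right) = r \left(-75 + r\right)$)
$O = \frac{451}{36}$ ($O = \frac{\left(-1\right)^{3}}{6} \left(-75 + \frac{\left(-1\right)^{3}}{6}\right) = \frac{1}{6} \left(-1\right) \left(-75 + \frac{1}{6} \left(-1\right)\right) = - \frac{-75 - \frac{1}{6}}{6} = \left(- \frac{1}{6}\right) \left(- \frac{451}{6}\right) = \frac{451}{36} \approx 12.528$)
$- O = \left(-1\right) \frac{451}{36} = - \frac{451}{36}$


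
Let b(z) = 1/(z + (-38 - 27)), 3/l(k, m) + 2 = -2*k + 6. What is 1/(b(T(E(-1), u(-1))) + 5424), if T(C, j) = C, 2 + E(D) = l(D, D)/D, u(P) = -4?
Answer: 135/732238 ≈ 0.00018437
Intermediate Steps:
l(k, m) = 3/(4 - 2*k) (l(k, m) = 3/(-2 + (-2*k + 6)) = 3/(-2 + (6 - 2*k)) = 3/(4 - 2*k))
E(D) = -2 - 3/(D*(-4 + 2*D)) (E(D) = -2 + (-3/(-4 + 2*D))/D = -2 - 3/(D*(-4 + 2*D)))
b(z) = 1/(-65 + z) (b(z) = 1/(z - 65) = 1/(-65 + z))
1/(b(T(E(-1), u(-1))) + 5424) = 1/(1/(-65 + (1/2)*(-3 - 4*(-1)*(-2 - 1))/(-1*(-2 - 1))) + 5424) = 1/(1/(-65 + (1/2)*(-1)*(-3 - 4*(-1)*(-3))/(-3)) + 5424) = 1/(1/(-65 + (1/2)*(-1)*(-1/3)*(-3 - 12)) + 5424) = 1/(1/(-65 + (1/2)*(-1)*(-1/3)*(-15)) + 5424) = 1/(1/(-65 - 5/2) + 5424) = 1/(1/(-135/2) + 5424) = 1/(-2/135 + 5424) = 1/(732238/135) = 135/732238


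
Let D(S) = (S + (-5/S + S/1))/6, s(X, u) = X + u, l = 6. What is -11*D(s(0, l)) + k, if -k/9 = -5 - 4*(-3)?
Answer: -3005/36 ≈ -83.472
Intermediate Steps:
k = -63 (k = -9*(-5 - 4*(-3)) = -9*(-5 + 12) = -9*7 = -63)
D(S) = -5/(6*S) + S/3 (D(S) = (S + (-5/S + S*1))*(⅙) = (S + (-5/S + S))*(⅙) = (S + (S - 5/S))*(⅙) = (-5/S + 2*S)*(⅙) = -5/(6*S) + S/3)
-11*D(s(0, l)) + k = -11*(-5/(6*(0 + 6)) + (0 + 6)/3) - 63 = -11*(-⅚/6 + (⅓)*6) - 63 = -11*(-⅚*⅙ + 2) - 63 = -11*(-5/36 + 2) - 63 = -11*67/36 - 63 = -737/36 - 63 = -3005/36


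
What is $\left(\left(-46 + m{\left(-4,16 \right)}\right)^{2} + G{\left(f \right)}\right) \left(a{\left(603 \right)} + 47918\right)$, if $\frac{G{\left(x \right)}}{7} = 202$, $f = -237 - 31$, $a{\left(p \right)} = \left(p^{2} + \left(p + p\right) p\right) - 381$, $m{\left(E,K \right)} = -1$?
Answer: $4124292772$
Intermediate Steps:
$a{\left(p \right)} = -381 + 3 p^{2}$ ($a{\left(p \right)} = \left(p^{2} + 2 p p\right) - 381 = \left(p^{2} + 2 p^{2}\right) - 381 = 3 p^{2} - 381 = -381 + 3 p^{2}$)
$f = -268$
$G{\left(x \right)} = 1414$ ($G{\left(x \right)} = 7 \cdot 202 = 1414$)
$\left(\left(-46 + m{\left(-4,16 \right)}\right)^{2} + G{\left(f \right)}\right) \left(a{\left(603 \right)} + 47918\right) = \left(\left(-46 - 1\right)^{2} + 1414\right) \left(\left(-381 + 3 \cdot 603^{2}\right) + 47918\right) = \left(\left(-47\right)^{2} + 1414\right) \left(\left(-381 + 3 \cdot 363609\right) + 47918\right) = \left(2209 + 1414\right) \left(\left(-381 + 1090827\right) + 47918\right) = 3623 \left(1090446 + 47918\right) = 3623 \cdot 1138364 = 4124292772$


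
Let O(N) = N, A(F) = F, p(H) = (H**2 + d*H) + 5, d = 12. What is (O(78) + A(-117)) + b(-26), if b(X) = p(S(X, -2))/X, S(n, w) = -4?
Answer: -987/26 ≈ -37.962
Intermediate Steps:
p(H) = 5 + H**2 + 12*H (p(H) = (H**2 + 12*H) + 5 = 5 + H**2 + 12*H)
b(X) = -27/X (b(X) = (5 + (-4)**2 + 12*(-4))/X = (5 + 16 - 48)/X = -27/X)
(O(78) + A(-117)) + b(-26) = (78 - 117) - 27/(-26) = -39 - 27*(-1/26) = -39 + 27/26 = -987/26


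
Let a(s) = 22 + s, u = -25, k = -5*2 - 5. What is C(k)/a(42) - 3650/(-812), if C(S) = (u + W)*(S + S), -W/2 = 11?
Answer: 172315/6496 ≈ 26.526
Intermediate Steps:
W = -22 (W = -2*11 = -22)
k = -15 (k = -10 - 5 = -15)
C(S) = -94*S (C(S) = (-25 - 22)*(S + S) = -94*S)
C(k)/a(42) - 3650/(-812) = (-94*(-15))/(22 + 42) - 3650/(-812) = 1410/64 - 3650*(-1/812) = 1410*(1/64) + 1825/406 = 705/32 + 1825/406 = 172315/6496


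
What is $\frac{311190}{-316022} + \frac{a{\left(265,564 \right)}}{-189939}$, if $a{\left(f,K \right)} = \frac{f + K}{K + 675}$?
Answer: $- \frac{5230998603802}{5312203885233} \approx -0.98471$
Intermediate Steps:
$a{\left(f,K \right)} = \frac{K + f}{675 + K}$
$\frac{311190}{-316022} + \frac{a{\left(265,564 \right)}}{-189939} = \frac{311190}{-316022} + \frac{\frac{1}{675 + 564} \left(564 + 265\right)}{-189939} = 311190 \left(- \frac{1}{316022}\right) + \frac{1}{1239} \cdot 829 \left(- \frac{1}{189939}\right) = - \frac{155595}{158011} + \frac{1}{1239} \cdot 829 \left(- \frac{1}{189939}\right) = - \frac{155595}{158011} + \frac{829}{1239} \left(- \frac{1}{189939}\right) = - \frac{155595}{158011} - \frac{829}{235334421} = - \frac{5230998603802}{5312203885233}$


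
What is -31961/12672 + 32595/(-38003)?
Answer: -1627657723/481574016 ≈ -3.3799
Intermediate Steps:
-31961/12672 + 32595/(-38003) = -31961*1/12672 + 32595*(-1/38003) = -31961/12672 - 32595/38003 = -1627657723/481574016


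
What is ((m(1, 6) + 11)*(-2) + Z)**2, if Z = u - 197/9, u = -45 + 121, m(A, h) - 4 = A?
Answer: 39601/81 ≈ 488.90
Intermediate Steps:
m(A, h) = 4 + A
u = 76
Z = 487/9 (Z = 76 - 197/9 = 487/9 ≈ 54.111)
((m(1, 6) + 11)*(-2) + Z)**2 = (((4 + 1) + 11)*(-2) + 487/9)**2 = ((5 + 11)*(-2) + 487/9)**2 = (16*(-2) + 487/9)**2 = (-32 + 487/9)**2 = (199/9)**2 = 39601/81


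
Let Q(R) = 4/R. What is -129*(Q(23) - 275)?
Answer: 815409/23 ≈ 35453.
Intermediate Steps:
-129*(Q(23) - 275) = -129*(4/23 - 275) = -129*(-6321/23) = 815409/23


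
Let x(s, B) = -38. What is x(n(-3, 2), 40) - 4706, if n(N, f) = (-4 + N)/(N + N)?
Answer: -4744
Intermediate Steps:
n(N, f) = (-4 + N)/(2*N) (n(N, f) = (-4 + N)/((2*N)) = (-4 + N)*(1/(2*N)) = (-4 + N)/(2*N))
x(n(-3, 2), 40) - 4706 = -38 - 4706 = -4744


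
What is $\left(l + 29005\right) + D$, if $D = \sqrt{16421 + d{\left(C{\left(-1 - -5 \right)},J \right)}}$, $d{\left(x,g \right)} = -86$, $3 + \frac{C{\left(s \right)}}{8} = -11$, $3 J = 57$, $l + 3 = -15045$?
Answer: $13957 + 33 \sqrt{15} \approx 14085.0$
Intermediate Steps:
$l = -15048$ ($l = -3 - 15045 = -15048$)
$J = 19$ ($J = \frac{1}{3} \cdot 57 = 19$)
$C{\left(s \right)} = -112$ ($C{\left(s \right)} = -24 + 8 \left(-11\right) = -24 - 88 = -112$)
$D = 33 \sqrt{15}$ ($D = \sqrt{16421 - 86} = \sqrt{16335} = 33 \sqrt{15} \approx 127.81$)
$\left(l + 29005\right) + D = \left(-15048 + 29005\right) + 33 \sqrt{15} = 13957 + 33 \sqrt{15}$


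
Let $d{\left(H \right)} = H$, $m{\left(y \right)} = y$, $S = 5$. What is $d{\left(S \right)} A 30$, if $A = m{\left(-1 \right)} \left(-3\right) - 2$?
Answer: $150$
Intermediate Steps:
$A = 1$ ($A = \left(-1\right) \left(-3\right) - 2 = 3 - 2 = 1$)
$d{\left(S \right)} A 30 = 5 \cdot 1 \cdot 30 = 5 \cdot 30 = 150$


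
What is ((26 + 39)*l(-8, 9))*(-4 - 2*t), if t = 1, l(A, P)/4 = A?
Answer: 12480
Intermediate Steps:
l(A, P) = 4*A
((26 + 39)*l(-8, 9))*(-4 - 2*t) = ((26 + 39)*(4*(-8)))*(-4 - 2*1) = (65*(-32))*(-4 - 2) = -2080*(-6) = 12480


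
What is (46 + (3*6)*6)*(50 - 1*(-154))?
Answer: 31416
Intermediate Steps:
(46 + (3*6)*6)*(50 - 1*(-154)) = (46 + 18*6)*(50 + 154) = (46 + 108)*204 = 154*204 = 31416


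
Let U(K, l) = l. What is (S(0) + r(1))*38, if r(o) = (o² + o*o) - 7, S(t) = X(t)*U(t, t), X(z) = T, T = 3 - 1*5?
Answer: -190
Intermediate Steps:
T = -2 (T = 3 - 5 = -2)
X(z) = -2
S(t) = -2*t
r(o) = -7 + 2*o² (r(o) = (o² + o²) - 7 = 2*o² - 7 = -7 + 2*o²)
(S(0) + r(1))*38 = (-2*0 + (-7 + 2*1²))*38 = (0 + (-7 + 2*1))*38 = (0 + (-7 + 2))*38 = (0 - 5)*38 = -5*38 = -190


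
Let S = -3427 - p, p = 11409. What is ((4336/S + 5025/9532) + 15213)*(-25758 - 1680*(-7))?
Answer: -3764423117999919/17677094 ≈ -2.1295e+8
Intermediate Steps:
S = -14836 (S = -3427 - 1*11409 = -3427 - 11409 = -14836)
((4336/S + 5025/9532) + 15213)*(-25758 - 1680*(-7)) = ((4336/(-14836) + 5025/9532) + 15213)*(-25758 - 1680*(-7)) = ((4336*(-1/14836) + 5025*(1/9532)) + 15213)*(-25758 + 11760) = ((-1084/3709 + 5025/9532) + 15213)*(-13998) = (8305037/35354188 + 15213)*(-13998) = (537851567081/35354188)*(-13998) = -3764423117999919/17677094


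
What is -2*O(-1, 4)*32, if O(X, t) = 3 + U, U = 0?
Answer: -192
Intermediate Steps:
O(X, t) = 3 (O(X, t) = 3 + 0 = 3)
-2*O(-1, 4)*32 = -2*3*32 = -6*32 = -192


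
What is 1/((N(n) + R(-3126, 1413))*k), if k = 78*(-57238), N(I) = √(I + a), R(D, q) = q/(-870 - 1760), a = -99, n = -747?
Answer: 206455/1451899520056362 + 1729225*I*√94/2177849280084543 ≈ 1.422e-10 + 7.6982e-9*I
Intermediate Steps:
R(D, q) = -q/2630 (R(D, q) = q/(-2630) = -q/2630)
N(I) = √(-99 + I) (N(I) = √(I - 99) = √(-99 + I))
k = -4464564
1/((N(n) + R(-3126, 1413))*k) = 1/((√(-99 - 747) - 1/2630*1413)*(-4464564)) = -1/4464564/(√(-846) - 1413/2630) = -1/4464564/(3*I*√94 - 1413/2630) = -1/4464564/(-1413/2630 + 3*I*√94) = -1/(4464564*(-1413/2630 + 3*I*√94))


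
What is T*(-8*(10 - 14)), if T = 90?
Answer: 2880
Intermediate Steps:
T*(-8*(10 - 14)) = 90*(-8*(10 - 14)) = 90*(-8*(-4)) = 90*32 = 2880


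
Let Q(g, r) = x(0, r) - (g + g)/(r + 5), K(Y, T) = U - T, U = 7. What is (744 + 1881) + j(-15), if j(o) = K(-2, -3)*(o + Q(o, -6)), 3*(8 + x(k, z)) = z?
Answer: 2075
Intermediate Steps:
x(k, z) = -8 + z/3
K(Y, T) = 7 - T
Q(g, r) = -8 + r/3 - 2*g/(5 + r) (Q(g, r) = (-8 + r/3) - (g + g)/(r + 5) = (-8 + r/3) - 2*g/(5 + r) = -8 + r/3 - 2*g/(5 + r))
j(o) = -100 + 30*o (j(o) = (7 - 1*(-3))*(o + (-120 + (-6)² - 19*(-6) - 6*o)/(3*(5 - 6))) = (7 + 3)*(o + (⅓)*(-120 + 36 + 114 - 6*o)/(-1)) = 10*(o + (⅓)*(-1)*(30 - 6*o)) = 10*(o + (-10 + 2*o)) = 10*(-10 + 3*o) = -100 + 30*o)
(744 + 1881) + j(-15) = (744 + 1881) + (-100 + 30*(-15)) = 2625 + (-100 - 450) = 2625 - 550 = 2075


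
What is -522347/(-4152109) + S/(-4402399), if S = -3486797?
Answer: 16777141115326/18279240509491 ≈ 0.91782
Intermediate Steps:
-522347/(-4152109) + S/(-4402399) = -522347/(-4152109) - 3486797/(-4402399) = -522347*(-1/4152109) - 3486797*(-1/4402399) = 522347/4152109 + 3486797/4402399 = 16777141115326/18279240509491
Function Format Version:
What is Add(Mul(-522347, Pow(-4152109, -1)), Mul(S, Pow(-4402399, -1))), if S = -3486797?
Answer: Rational(16777141115326, 18279240509491) ≈ 0.91782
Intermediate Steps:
Add(Mul(-522347, Pow(-4152109, -1)), Mul(S, Pow(-4402399, -1))) = Add(Mul(-522347, Pow(-4152109, -1)), Mul(-3486797, Pow(-4402399, -1))) = Add(Mul(-522347, Rational(-1, 4152109)), Mul(-3486797, Rational(-1, 4402399))) = Add(Rational(522347, 4152109), Rational(3486797, 4402399)) = Rational(16777141115326, 18279240509491)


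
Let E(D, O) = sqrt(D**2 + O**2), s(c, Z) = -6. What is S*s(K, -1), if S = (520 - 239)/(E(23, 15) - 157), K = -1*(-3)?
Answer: 88234/7965 + 562*sqrt(754)/7965 ≈ 13.015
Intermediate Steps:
K = 3
S = 281/(-157 + sqrt(754)) (S = (520 - 239)/(sqrt(23**2 + 15**2) - 157) = 281/(sqrt(529 + 225) - 157) = 281/(sqrt(754) - 157) = 281/(-157 + sqrt(754)) ≈ -2.1692)
S*s(K, -1) = (-44117/23895 - 281*sqrt(754)/23895)*(-6) = 88234/7965 + 562*sqrt(754)/7965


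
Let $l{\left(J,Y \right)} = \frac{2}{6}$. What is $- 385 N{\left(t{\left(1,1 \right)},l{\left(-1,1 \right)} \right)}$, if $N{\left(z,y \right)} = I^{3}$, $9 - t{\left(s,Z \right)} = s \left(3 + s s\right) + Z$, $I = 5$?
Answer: $-48125$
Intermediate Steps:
$l{\left(J,Y \right)} = \frac{1}{3}$ ($l{\left(J,Y \right)} = 2 \cdot \frac{1}{6} = \frac{1}{3}$)
$t{\left(s,Z \right)} = 9 - Z - s \left(3 + s^{2}\right)$ ($t{\left(s,Z \right)} = 9 - \left(s \left(3 + s s\right) + Z\right) = 9 - \left(s \left(3 + s^{2}\right) + Z\right) = 9 - \left(Z + s \left(3 + s^{2}\right)\right) = 9 - Z - s \left(3 + s^{2}\right)$)
$N{\left(z,y \right)} = 125$ ($N{\left(z,y \right)} = 5^{3} = 125$)
$- 385 N{\left(t{\left(1,1 \right)},l{\left(-1,1 \right)} \right)} = \left(-385\right) 125 = -48125$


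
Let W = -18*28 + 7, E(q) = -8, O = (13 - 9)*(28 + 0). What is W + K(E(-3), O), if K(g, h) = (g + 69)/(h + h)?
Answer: -111267/224 ≈ -496.73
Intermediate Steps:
O = 112 (O = 4*28 = 112)
K(g, h) = (69 + g)/(2*h) (K(g, h) = (69 + g)/((2*h)) = (69 + g)*(1/(2*h)) = (69 + g)/(2*h))
W = -497 (W = -504 + 7 = -497)
W + K(E(-3), O) = -497 + (½)*(69 - 8)/112 = -497 + (½)*(1/112)*61 = -497 + 61/224 = -111267/224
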